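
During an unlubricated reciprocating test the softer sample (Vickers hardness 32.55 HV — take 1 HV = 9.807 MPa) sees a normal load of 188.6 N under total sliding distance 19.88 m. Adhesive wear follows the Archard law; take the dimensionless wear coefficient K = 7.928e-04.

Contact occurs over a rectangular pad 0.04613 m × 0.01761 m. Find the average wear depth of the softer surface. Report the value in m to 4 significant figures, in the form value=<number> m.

The algebra maintains exact precision — quoted intermediates are rounded; rounded just once, at four significant figures.
Hardness H = 32.55 HV × 9.807 MPa/HV = 319.2 MPa = 3.192e+08 Pa.
Contact area A = 0.04613 m × 0.01761 m = 8.123e-04 m².
Restated in SI base units: W = 188.6 N, H = 3.192e+08 Pa, K = 7.928e-04.
Apply Archard: V = K·W·L/H = 7.928e-04 · 188.6 · 19.88 / 3.192e+08 = 9.312e-09 m³.
Depth h = V/A = 9.312e-09 / 8.123e-04 = 1.146e-05 m.

value=1.146e-05 m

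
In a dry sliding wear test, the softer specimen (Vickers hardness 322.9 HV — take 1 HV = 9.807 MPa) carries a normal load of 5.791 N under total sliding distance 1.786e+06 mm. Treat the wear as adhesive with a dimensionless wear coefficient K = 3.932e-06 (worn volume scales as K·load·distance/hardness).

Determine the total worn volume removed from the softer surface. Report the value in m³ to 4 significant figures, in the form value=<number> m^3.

Intermediate values are printed rounded — the algebra maintains full precision, and one last rounding: 4 significant digits.
Total distance L = 1.786e+06 mm = 1786 m.
Hardness H = 322.9 HV × 9.807 MPa/HV = 3167 MPa = 3.167e+09 Pa.
Expressed in SI base units: W = 5.791 N, H = 3.167e+09 Pa, K = 3.932e-06.
The Archard volume V = K·W·L/H = 3.932e-06 · 5.791 · 1786 / 3.167e+09 = 1.284e-11 m³.

value=1.284e-11 m^3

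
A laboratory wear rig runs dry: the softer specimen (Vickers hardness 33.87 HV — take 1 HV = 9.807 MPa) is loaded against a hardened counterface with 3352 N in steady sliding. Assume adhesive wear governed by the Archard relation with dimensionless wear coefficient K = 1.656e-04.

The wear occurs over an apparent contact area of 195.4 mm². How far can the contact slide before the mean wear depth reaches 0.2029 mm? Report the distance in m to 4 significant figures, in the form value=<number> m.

The algebra holds full float precision. Intermediate values appear rounded. Rounded just once, at 4 significant figures.
Convert: Hardness H = 33.87 HV × 9.807 MPa/HV = 332.2 MPa = 3.322e+08 Pa.
Convert: Contact area A = 195.4 mm² = 1.954e-04 m².
Convert: Depth limit h_lim = 0.2029 mm = 2.029e-04 m.
Working in SI base units: W = 3352 N, H = 3.322e+08 Pa, K = 1.656e-04.
At the depth limit, V_lim = h_lim·A = 2.029e-04 · 1.954e-04 = 3.965e-08 m³.
Inverting, life L = V_lim·H/(K·W) = 3.965e-08 · 3.322e+08 / (1.656e-04 · 3352) = 23.72 m.

value=23.72 m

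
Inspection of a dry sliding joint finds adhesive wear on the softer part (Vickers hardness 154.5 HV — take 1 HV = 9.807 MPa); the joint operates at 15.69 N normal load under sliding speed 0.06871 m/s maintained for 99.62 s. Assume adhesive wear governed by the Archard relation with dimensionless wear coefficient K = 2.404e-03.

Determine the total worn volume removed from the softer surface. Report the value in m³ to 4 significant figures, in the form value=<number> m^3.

The intermediates are displayed rounded — all arithmetic runs at exact precision, and a single final rounding to 4 significant digits.
The distance L = v·t = 0.06871 m/s × 99.62 s = 6.845 m.
Hardness H = 154.5 HV × 9.807 MPa/HV = 1515 MPa = 1.515e+09 Pa.
Restated in SI base units: W = 15.69 N, H = 1.515e+09 Pa, K = 2.404e-03.
Wear volume V = K·W·L/H = 2.404e-03 · 15.69 · 6.845 / 1.515e+09 = 1.704e-10 m³.

value=1.704e-10 m^3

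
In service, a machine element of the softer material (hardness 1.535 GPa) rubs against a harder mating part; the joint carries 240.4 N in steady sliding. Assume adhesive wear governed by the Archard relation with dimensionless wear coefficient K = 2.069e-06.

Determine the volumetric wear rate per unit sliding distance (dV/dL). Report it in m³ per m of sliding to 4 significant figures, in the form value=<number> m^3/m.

value=3.240e-13 m^3/m

The algebra holds exact precision, and intermediate values are printed rounded; rounded just once, at 4 significant digits.
Convert: Hardness H = 1.535 GPa = 1.535e+09 Pa.
Collected in SI base units: W = 240.4 N, H = 1.535e+09 Pa, K = 2.069e-06.
Volumetric rate dV/dL = K·W/H, per unit distance: 2.069e-06 · 240.4 / 1.535e+09 = 3.240e-13 m³/m.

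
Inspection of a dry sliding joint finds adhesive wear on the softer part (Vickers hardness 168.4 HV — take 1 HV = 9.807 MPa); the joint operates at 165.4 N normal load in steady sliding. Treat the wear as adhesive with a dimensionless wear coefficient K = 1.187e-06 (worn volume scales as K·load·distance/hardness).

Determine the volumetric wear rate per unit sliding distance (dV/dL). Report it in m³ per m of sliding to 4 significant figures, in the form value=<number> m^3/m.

value=1.189e-13 m^3/m

Each operation keeps exact precision, and the intermediates appear rounded — a lone final rounding to 4 significant digits.
Convert: Hardness H = 168.4 HV × 9.807 MPa/HV = 1651 MPa = 1.651e+09 Pa.
Expressed in SI base units: W = 165.4 N, H = 1.651e+09 Pa, K = 1.187e-06.
Rate of wear dV/dL = K·W/H (independent of L): 1.187e-06 · 165.4 / 1.651e+09 = 1.189e-13 m³/m.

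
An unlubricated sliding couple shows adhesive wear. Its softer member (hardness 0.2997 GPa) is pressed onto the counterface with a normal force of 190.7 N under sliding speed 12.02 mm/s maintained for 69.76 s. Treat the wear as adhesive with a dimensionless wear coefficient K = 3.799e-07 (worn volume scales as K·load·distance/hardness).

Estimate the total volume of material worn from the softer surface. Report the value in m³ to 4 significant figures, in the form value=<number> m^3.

value=2.027e-13 m^3

All arithmetic maintains exact precision, and quoted intermediates are rounded; a single final rounding: four significant figures.
Convert: Sliding speed v = 12.02 mm/s = 0.01202 m/s. Sliding distance L = v·t = 0.01202 m/s × 69.76 s = 0.8385 m.
Convert: Hardness H = 0.2997 GPa = 2.997e+08 Pa.
As SI base values: W = 190.7 N, H = 2.997e+08 Pa, K = 3.799e-07.
Worn volume V = K·W·L/H = 3.799e-07 · 190.7 · 0.8385 / 2.997e+08 = 2.027e-13 m³.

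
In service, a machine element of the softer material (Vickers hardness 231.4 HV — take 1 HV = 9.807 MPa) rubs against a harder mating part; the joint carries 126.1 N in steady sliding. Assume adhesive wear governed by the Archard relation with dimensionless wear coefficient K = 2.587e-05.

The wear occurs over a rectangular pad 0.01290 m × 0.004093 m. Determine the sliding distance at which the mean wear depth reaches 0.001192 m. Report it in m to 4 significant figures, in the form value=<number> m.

All arithmetic maintains full float precision — intermediates are shown rounded — one last rounding: four significant figures.
Convert: Hardness H = 231.4 HV × 9.807 MPa/HV = 2269 MPa = 2.269e+09 Pa.
Convert: Contact area A = 0.01290 m × 0.004093 m = 5.280e-05 m².
In SI base units, W = 126.1 N, H = 2.269e+09 Pa, K = 2.587e-05.
Permissible volume V_lim = h_lim·A = 0.001192 · 5.280e-05 = 6.294e-08 m³.
Sliding life L = V_lim·H/(K·W) = 6.294e-08 · 2.269e+09 / (2.587e-05 · 126.1) = 4.378e+04 m.

value=4.378e+04 m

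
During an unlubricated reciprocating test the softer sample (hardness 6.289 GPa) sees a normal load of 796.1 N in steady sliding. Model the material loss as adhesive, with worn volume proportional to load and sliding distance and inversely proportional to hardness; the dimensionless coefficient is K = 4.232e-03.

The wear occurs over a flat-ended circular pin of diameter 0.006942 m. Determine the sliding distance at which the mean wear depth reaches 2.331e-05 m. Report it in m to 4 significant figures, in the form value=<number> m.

value=1.647 m

Intermediate values are printed rounded; each operation runs at full float precision; rounded just once: four significant digits.
Hardness H = 6.289 GPa = 6.289e+09 Pa.
Contact area A = π·d²/4 = π·(0.006942 m)²/4 = 3.785e-05 m².
In SI base units, W = 796.1 N, H = 6.289e+09 Pa, K = 4.232e-03.
Wearable volume V_lim = h_lim·A = 2.331e-05 · 3.785e-05 = 8.823e-10 m³.
Life L = V_lim·H/(K·W) = 8.823e-10 · 6.289e+09 / (4.232e-03 · 796.1) = 1.647 m.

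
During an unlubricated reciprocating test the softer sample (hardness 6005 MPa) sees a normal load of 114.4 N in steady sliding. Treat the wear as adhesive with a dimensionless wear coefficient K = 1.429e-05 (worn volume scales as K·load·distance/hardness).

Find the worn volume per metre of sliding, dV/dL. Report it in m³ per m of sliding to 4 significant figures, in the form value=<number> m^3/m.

value=2.722e-13 m^3/m

The computation keeps exact precision, and intermediate values are displayed rounded — a single final rounding to four significant figures.
Hardness H = 6005 MPa = 6.005e+09 Pa.
Working in SI base units: W = 114.4 N, H = 6.005e+09 Pa, K = 1.429e-05.
The wear rate dV/dL = K·W/H, per unit distance: 1.429e-05 · 114.4 / 6.005e+09 = 2.722e-13 m³/m.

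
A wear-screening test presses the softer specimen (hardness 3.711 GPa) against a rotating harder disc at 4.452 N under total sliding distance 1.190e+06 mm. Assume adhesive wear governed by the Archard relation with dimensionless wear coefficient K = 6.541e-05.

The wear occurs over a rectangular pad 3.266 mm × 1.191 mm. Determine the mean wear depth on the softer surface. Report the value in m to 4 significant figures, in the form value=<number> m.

value=2.401e-05 m

Intermediates are shown rounded, and every step maintains full float precision; rounded once at the end, at four significant figures.
Convert: Distance L = 1.190e+06 mm = 1190 m.
Convert: Hardness H = 3.711 GPa = 3.711e+09 Pa.
Convert: Pad sides 3.266 mm × 1.191 mm = 0.003266 m × 0.001191 m. Contact area A = 0.003266 m × 0.001191 m = 3.890e-06 m².
Expressed in SI base units: W = 4.452 N, H = 3.711e+09 Pa, K = 6.541e-05.
Archard volume V = K·W·L/H = 6.541e-05 · 4.452 · 1190 / 3.711e+09 = 9.338e-11 m³.
Mean wear depth h = V/A = 9.338e-11 / 3.890e-06 = 2.401e-05 m.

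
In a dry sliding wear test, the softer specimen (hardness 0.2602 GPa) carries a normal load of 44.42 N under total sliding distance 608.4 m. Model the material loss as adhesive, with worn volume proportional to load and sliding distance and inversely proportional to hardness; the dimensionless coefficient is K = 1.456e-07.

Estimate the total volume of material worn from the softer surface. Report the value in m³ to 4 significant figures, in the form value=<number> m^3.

Intermediates are shown rounded. The algebra holds full float precision — a lone final rounding, at four significant digits.
Convert: Hardness H = 0.2602 GPa = 2.602e+08 Pa.
Expressed in SI base units: W = 44.42 N, H = 2.602e+08 Pa, K = 1.456e-07.
By Archard's law, V = K·W·L/H = 1.456e-07 · 44.42 · 608.4 / 2.602e+08 = 1.512e-11 m³.

value=1.512e-11 m^3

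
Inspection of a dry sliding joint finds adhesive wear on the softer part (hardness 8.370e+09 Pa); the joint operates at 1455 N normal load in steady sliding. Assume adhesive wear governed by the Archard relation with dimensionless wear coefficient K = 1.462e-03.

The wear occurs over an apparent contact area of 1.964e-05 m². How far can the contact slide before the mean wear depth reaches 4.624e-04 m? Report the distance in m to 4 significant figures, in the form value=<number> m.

Displayed values are rounded; the algebra keeps full float precision; rounded just once, at 4 significant digits.
Expressed in SI base units: W = 1455 N, H = 8.370e+09 Pa, K = 1.462e-03.
Permissible volume V_lim = h_lim·A = 4.624e-04 · 1.964e-05 = 9.082e-09 m³.
So the life L = V_lim·H/(K·W) = 9.082e-09 · 8.370e+09 / (1.462e-03 · 1455) = 35.73 m.

value=35.73 m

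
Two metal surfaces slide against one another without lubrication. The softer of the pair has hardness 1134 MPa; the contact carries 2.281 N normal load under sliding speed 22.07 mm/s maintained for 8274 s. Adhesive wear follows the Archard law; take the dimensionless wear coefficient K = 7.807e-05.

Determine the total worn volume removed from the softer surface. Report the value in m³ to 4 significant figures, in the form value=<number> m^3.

Printed values are rounded; each operation runs at full float precision — rounded just once: four significant figures.
Convert: Sliding speed v = 22.07 mm/s = 0.02207 m/s. Distance L = v·t = 0.02207 m/s × 8274 s = 182.6 m.
Convert: Hardness H = 1134 MPa = 1.134e+09 Pa.
Collected in SI base units: W = 2.281 N, H = 1.134e+09 Pa, K = 7.807e-05.
Archard volume V = K·W·L/H = 7.807e-05 · 2.281 · 182.6 / 1.134e+09 = 2.868e-11 m³.

value=2.868e-11 m^3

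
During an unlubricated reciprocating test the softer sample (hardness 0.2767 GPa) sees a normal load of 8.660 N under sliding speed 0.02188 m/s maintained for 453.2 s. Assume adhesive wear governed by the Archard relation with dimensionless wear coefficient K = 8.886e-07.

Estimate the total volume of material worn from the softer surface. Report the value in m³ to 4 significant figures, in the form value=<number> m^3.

Intermediates are displayed rounded; the algebra carries full precision; rounded just once: four significant figures.
Convert: Distance L = v·t = 0.02188 m/s × 453.2 s = 9.916 m.
Convert: Hardness H = 0.2767 GPa = 2.767e+08 Pa.
As SI base values: W = 8.660 N, H = 2.767e+08 Pa, K = 8.886e-07.
Worn volume V = K·W·L/H = 8.886e-07 · 8.660 · 9.916 / 2.767e+08 = 2.758e-13 m³.

value=2.758e-13 m^3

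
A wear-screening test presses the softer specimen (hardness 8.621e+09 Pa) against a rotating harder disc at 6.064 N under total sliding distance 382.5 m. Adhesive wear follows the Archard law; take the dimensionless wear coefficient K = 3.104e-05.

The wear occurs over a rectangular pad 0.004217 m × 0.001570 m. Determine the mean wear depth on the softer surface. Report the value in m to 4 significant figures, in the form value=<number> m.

The computation holds full float precision, and the intermediates are shown rounded; one last rounding to four significant digits.
Contact area A = 0.004217 m × 0.001570 m = 6.621e-06 m².
Working in SI base units: W = 6.064 N, H = 8.621e+09 Pa, K = 3.104e-05.
Volume removed: V = K·W·L/H = 3.104e-05 · 6.064 · 382.5 / 8.621e+09 = 8.351e-12 m³.
Average depth h = V/A = 8.351e-12 / 6.621e-06 = 1.261e-06 m.

value=1.261e-06 m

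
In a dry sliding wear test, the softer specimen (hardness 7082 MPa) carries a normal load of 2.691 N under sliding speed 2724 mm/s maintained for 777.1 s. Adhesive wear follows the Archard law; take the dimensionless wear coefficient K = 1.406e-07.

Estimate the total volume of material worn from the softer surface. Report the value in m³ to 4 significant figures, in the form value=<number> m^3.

Each operation keeps exact precision — printed values are rounded, and a single final rounding: four significant figures.
Convert: Sliding speed v = 2724 mm/s = 2.724 m/s. Path length L = v·t = 2.724 m/s × 777.1 s = 2117 m.
Convert: Hardness H = 7082 MPa = 7.082e+09 Pa.
As SI base values: W = 2.691 N, H = 7.082e+09 Pa, K = 1.406e-07.
Apply Archard: V = K·W·L/H = 1.406e-07 · 2.691 · 2117 / 7.082e+09 = 1.131e-13 m³.

value=1.131e-13 m^3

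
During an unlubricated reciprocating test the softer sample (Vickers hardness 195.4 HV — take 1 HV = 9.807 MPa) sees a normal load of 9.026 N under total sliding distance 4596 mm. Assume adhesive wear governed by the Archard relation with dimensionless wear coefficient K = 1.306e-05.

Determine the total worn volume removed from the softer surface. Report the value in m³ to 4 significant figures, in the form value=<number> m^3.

All working math keeps exact precision; printed values are rounded; rounded once at the end: 4 significant figures.
Convert: Distance L = 4596 mm = 4.596 m.
Convert: Hardness H = 195.4 HV × 9.807 MPa/HV = 1916 MPa = 1.916e+09 Pa.
In SI base units: W = 9.026 N, H = 1.916e+09 Pa, K = 1.306e-05.
By Archard's law, V = K·W·L/H = 1.306e-05 · 9.026 · 4.596 / 1.916e+09 = 2.827e-13 m³.

value=2.827e-13 m^3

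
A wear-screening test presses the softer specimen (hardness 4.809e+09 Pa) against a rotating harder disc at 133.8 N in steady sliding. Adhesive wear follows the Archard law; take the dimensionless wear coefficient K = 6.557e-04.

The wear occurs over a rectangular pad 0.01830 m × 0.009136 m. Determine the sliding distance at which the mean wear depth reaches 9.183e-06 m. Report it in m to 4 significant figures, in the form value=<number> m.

Quoted intermediates are rounded. The computation maintains full float precision — one final rounding, at 4 significant figures.
Convert: Contact area A = 0.01830 m × 0.009136 m = 1.672e-04 m².
Restated in SI base units: W = 133.8 N, H = 4.809e+09 Pa, K = 6.557e-04.
Wearable volume V_lim = h_lim·A = 9.183e-06 · 1.672e-04 = 1.535e-09 m³.
Life L = V_lim·H/(K·W) = 1.535e-09 · 4.809e+09 / (6.557e-04 · 133.8) = 84.16 m.

value=84.16 m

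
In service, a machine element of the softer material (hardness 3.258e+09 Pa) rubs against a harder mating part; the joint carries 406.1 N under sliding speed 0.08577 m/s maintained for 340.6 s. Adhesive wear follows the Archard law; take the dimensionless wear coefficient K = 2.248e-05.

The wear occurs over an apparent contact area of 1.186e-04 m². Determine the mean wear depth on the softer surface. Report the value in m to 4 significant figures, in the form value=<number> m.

value=6.902e-07 m

Each operation keeps full float precision — intermediate values are displayed rounded. Rounded once at the end, at four significant figures.
Convert: Distance L = v·t = 0.08577 m/s × 340.6 s = 29.21 m.
Collected in SI base units: W = 406.1 N, H = 3.258e+09 Pa, K = 2.248e-05.
Archard volume V = K·W·L/H = 2.248e-05 · 406.1 · 29.21 / 3.258e+09 = 8.186e-11 m³.
Mean depth h = V/A = 8.186e-11 / 1.186e-04 = 6.902e-07 m.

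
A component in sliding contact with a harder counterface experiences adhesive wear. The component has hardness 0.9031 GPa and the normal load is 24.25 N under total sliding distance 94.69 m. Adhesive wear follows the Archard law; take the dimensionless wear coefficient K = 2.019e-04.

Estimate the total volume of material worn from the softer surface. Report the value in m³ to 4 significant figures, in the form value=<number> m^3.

value=5.134e-10 m^3

Printed values are rounded. The algebra carries exact precision; one final rounding to 4 significant digits.
Hardness H = 0.9031 GPa = 9.031e+08 Pa.
SI base units throughout: W = 24.25 N, H = 9.031e+08 Pa, K = 2.019e-04.
Wear volume V = K·W·L/H = 2.019e-04 · 24.25 · 94.69 / 9.031e+08 = 5.134e-10 m³.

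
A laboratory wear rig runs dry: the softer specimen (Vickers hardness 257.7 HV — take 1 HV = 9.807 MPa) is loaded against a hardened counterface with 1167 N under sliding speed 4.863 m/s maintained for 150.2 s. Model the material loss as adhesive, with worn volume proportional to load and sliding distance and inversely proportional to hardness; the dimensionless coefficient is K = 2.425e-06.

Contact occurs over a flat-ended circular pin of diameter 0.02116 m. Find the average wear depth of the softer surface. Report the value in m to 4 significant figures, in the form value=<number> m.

Intermediate values are shown rounded — the computation keeps exact precision, and one final rounding, at 4 significant figures.
Path length L = v·t = 4.863 m/s × 150.2 s = 730.4 m.
Hardness H = 257.7 HV × 9.807 MPa/HV = 2527 MPa = 2.527e+09 Pa.
Contact area A = π·d²/4 = π·(0.02116 m)²/4 = 3.517e-04 m².
Working in SI base units: W = 1167 N, H = 2.527e+09 Pa, K = 2.425e-06.
Archard relation: V = K·W·L/H = 2.425e-06 · 1167 · 730.4 / 2.527e+09 = 8.179e-10 m³.
Depth of wear h = V/A = 8.179e-10 / 3.517e-04 = 2.326e-06 m.

value=2.326e-06 m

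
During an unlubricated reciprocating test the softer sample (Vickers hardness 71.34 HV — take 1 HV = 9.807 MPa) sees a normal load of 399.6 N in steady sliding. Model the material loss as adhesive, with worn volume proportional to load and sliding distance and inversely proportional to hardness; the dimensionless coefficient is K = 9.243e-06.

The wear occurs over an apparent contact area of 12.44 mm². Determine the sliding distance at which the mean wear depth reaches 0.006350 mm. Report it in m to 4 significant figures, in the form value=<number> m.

Quoted intermediates are rounded, and the computation maintains exact precision, and a single final rounding, at 4 significant figures.
Hardness H = 71.34 HV × 9.807 MPa/HV = 699.6 MPa = 6.996e+08 Pa.
Contact area A = 12.44 mm² = 1.244e-05 m².
Depth limit h_lim = 0.006350 mm = 6.350e-06 m.
As SI base values: W = 399.6 N, H = 6.996e+08 Pa, K = 9.243e-06.
Wearable volume V_lim = h_lim·A = 6.350e-06 · 1.244e-05 = 7.899e-11 m³.
Thus life L = V_lim·H/(K·W) = 7.899e-11 · 6.996e+08 / (9.243e-06 · 399.6) = 14.96 m.

value=14.96 m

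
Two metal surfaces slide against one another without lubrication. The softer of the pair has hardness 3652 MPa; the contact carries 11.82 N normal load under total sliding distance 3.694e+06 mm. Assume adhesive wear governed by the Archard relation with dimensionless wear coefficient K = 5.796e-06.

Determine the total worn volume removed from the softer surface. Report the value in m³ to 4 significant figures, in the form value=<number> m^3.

value=6.930e-11 m^3

The intermediates are printed rounded — all working math runs at full float precision, and one last rounding, at four significant digits.
Convert: Path length L = 3.694e+06 mm = 3694 m.
Convert: Hardness H = 3652 MPa = 3.652e+09 Pa.
Collected in SI base units: W = 11.82 N, H = 3.652e+09 Pa, K = 5.796e-06.
The Archard volume V = K·W·L/H = 5.796e-06 · 11.82 · 3694 / 3.652e+09 = 6.930e-11 m³.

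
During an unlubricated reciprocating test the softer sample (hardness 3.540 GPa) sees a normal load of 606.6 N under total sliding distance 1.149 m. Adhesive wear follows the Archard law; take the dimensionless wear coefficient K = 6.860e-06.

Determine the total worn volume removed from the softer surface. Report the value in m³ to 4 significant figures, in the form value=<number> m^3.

The intermediates appear rounded. All working math keeps exact precision. Rounded just once: 4 significant figures.
Convert: Hardness H = 3.540 GPa = 3.540e+09 Pa.
In SI base units, W = 606.6 N, H = 3.540e+09 Pa, K = 6.860e-06.
The Archard volume V = K·W·L/H = 6.860e-06 · 606.6 · 1.149 / 3.540e+09 = 1.351e-12 m³.

value=1.351e-12 m^3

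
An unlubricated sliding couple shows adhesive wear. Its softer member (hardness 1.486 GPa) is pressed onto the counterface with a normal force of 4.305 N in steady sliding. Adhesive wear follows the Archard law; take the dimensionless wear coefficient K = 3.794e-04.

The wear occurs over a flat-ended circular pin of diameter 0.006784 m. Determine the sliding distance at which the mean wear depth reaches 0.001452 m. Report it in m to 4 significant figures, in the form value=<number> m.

value=4.775e+04 m

The computation runs at exact precision — intermediates are shown rounded, and rounded once at the end to four significant figures.
Convert: Hardness H = 1.486 GPa = 1.486e+09 Pa.
Convert: Contact area A = π·d²/4 = π·(0.006784 m)²/4 = 3.615e-05 m².
Working in SI base units: W = 4.305 N, H = 1.486e+09 Pa, K = 3.794e-04.
Wearable volume V_lim = h_lim·A = 0.001452 · 3.615e-05 = 5.248e-08 m³.
Sliding life L = V_lim·H/(K·W) = 5.248e-08 · 1.486e+09 / (3.794e-04 · 4.305) = 4.775e+04 m.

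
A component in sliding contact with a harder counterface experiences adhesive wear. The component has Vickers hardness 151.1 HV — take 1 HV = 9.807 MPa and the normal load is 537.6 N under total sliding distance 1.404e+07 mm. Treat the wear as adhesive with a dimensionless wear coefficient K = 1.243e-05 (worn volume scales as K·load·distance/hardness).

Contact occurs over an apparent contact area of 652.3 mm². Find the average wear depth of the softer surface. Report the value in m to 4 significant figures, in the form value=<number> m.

value=9.706e-05 m

The computation keeps full float precision, and intermediate values are displayed rounded. Rounded once at the end, at 4 significant digits.
Path length L = 1.404e+07 mm = 1.404e+04 m.
Hardness H = 151.1 HV × 9.807 MPa/HV = 1482 MPa = 1.482e+09 Pa.
Contact area A = 652.3 mm² = 6.523e-04 m².
Working in SI base units: W = 537.6 N, H = 1.482e+09 Pa, K = 1.243e-05.
By Archard's law, V = K·W·L/H = 1.243e-05 · 537.6 · 1.404e+04 / 1.482e+09 = 6.331e-08 m³.
Wear depth h = V/A = 6.331e-08 / 6.523e-04 = 9.706e-05 m.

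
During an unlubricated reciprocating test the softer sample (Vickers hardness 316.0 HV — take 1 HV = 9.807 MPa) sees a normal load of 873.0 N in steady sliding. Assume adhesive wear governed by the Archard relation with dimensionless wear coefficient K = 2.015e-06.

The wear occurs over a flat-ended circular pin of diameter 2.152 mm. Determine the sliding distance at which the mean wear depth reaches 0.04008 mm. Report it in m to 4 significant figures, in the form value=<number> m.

Intermediate values appear rounded, and every step carries exact precision; rounded once at the end, at four significant digits.
Convert: Hardness H = 316.0 HV × 9.807 MPa/HV = 3099 MPa = 3.099e+09 Pa.
Convert: Pin diameter d = 2.152 mm = 0.002152 m. Contact area A = π·d²/4 = π·(0.002152 m)²/4 = 3.637e-06 m².
Convert: Depth limit h_lim = 0.04008 mm = 4.008e-05 m.
In SI base units, W = 873.0 N, H = 3.099e+09 Pa, K = 2.015e-06.
Limit volume V_lim = h_lim·A = 4.008e-05 · 3.637e-06 = 1.458e-10 m³.
Sliding life L = V_lim·H/(K·W) = 1.458e-10 · 3.099e+09 / (2.015e-06 · 873.0) = 256.8 m.

value=256.8 m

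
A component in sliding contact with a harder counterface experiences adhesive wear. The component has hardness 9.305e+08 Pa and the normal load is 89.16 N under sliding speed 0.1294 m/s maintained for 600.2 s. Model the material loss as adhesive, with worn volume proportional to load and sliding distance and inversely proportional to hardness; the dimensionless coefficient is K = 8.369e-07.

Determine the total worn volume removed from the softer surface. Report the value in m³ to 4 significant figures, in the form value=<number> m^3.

value=6.228e-12 m^3

All arithmetic keeps full float precision — printed values are rounded, and rounded just once, at 4 significant digits.
The distance L = v·t = 0.1294 m/s × 600.2 s = 77.67 m.
Restated in SI base units: W = 89.16 N, H = 9.305e+08 Pa, K = 8.369e-07.
Worn volume V = K·W·L/H = 8.369e-07 · 89.16 · 77.67 / 9.305e+08 = 6.228e-12 m³.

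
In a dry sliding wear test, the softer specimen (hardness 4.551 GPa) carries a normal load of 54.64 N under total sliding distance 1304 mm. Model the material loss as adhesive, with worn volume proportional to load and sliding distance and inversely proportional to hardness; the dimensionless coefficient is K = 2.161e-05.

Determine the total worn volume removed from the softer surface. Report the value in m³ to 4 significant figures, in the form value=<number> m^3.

All arithmetic holds full float precision, and intermediates are printed rounded; a single final rounding to 4 significant figures.
Distance covered L = 1304 mm = 1.304 m.
Hardness H = 4.551 GPa = 4.551e+09 Pa.
Working in SI base units: W = 54.64 N, H = 4.551e+09 Pa, K = 2.161e-05.
By Archard's law, V = K·W·L/H = 2.161e-05 · 54.64 · 1.304 / 4.551e+09 = 3.383e-13 m³.

value=3.383e-13 m^3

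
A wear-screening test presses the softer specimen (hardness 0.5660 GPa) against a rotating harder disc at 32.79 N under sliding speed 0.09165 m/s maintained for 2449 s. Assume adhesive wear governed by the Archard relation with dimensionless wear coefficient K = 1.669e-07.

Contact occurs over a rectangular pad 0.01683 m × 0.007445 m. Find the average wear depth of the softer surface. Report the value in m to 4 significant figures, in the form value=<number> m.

Each operation runs at full precision; the intermediates are shown rounded; a lone final rounding to 4 significant digits.
Distance L = v·t = 0.09165 m/s × 2449 s = 224.5 m.
Hardness H = 0.5660 GPa = 5.660e+08 Pa.
Contact area A = 0.01683 m × 0.007445 m = 1.253e-04 m².
Restated in SI base units: W = 32.79 N, H = 5.660e+08 Pa, K = 1.669e-07.
By Archard's law, V = K·W·L/H = 1.669e-07 · 32.79 · 224.5 / 5.660e+08 = 2.170e-12 m³.
Wear depth h = V/A = 2.170e-12 / 1.253e-04 = 1.732e-08 m.

value=1.732e-08 m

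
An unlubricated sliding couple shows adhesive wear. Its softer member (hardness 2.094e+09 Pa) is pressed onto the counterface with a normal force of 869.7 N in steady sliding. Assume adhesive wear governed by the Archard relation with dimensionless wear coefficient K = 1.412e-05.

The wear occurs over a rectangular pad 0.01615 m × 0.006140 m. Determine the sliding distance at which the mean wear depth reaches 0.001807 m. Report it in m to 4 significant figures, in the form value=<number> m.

value=3.055e+04 m

The algebra carries exact precision — displayed values are rounded, and a lone final rounding: four significant digits.
Convert: Contact area A = 0.01615 m × 0.006140 m = 9.916e-05 m².
In SI base units, W = 869.7 N, H = 2.094e+09 Pa, K = 1.412e-05.
Wearable volume V_lim = h_lim·A = 0.001807 · 9.916e-05 = 1.792e-07 m³.
Life L = V_lim·H/(K·W) = 1.792e-07 · 2.094e+09 / (1.412e-05 · 869.7) = 3.055e+04 m.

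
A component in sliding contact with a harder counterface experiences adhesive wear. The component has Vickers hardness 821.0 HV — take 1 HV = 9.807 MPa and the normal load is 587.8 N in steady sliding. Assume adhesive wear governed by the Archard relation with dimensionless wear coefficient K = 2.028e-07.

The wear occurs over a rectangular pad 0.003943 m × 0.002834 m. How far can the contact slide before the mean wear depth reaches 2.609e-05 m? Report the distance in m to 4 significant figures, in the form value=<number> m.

value=1.969e+04 m

Displayed values are rounded, and every step keeps full float precision — a lone final rounding to 4 significant figures.
Hardness H = 821.0 HV × 9.807 MPa/HV = 8052 MPa = 8.052e+09 Pa.
Contact area A = 0.003943 m × 0.002834 m = 1.117e-05 m².
In SI base units: W = 587.8 N, H = 8.052e+09 Pa, K = 2.028e-07.
Allowed volume V_lim = h_lim·A = 2.609e-05 · 1.117e-05 = 2.915e-10 m³.
So the life L = V_lim·H/(K·W) = 2.915e-10 · 8.052e+09 / (2.028e-07 · 587.8) = 1.969e+04 m.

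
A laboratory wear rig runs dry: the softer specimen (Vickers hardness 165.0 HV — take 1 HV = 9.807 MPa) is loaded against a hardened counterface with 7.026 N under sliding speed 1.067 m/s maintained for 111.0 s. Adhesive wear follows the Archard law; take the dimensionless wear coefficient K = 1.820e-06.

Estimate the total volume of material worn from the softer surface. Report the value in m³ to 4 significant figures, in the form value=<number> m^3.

value=9.359e-13 m^3

Intermediates appear rounded; all working math runs at exact precision. Rounded once at the end to four significant digits.
Convert: Total distance L = v·t = 1.067 m/s × 111.0 s = 118.4 m.
Convert: Hardness H = 165.0 HV × 9.807 MPa/HV = 1618 MPa = 1.618e+09 Pa.
Working in SI base units: W = 7.026 N, H = 1.618e+09 Pa, K = 1.820e-06.
Volume removed: V = K·W·L/H = 1.820e-06 · 7.026 · 118.4 / 1.618e+09 = 9.359e-13 m³.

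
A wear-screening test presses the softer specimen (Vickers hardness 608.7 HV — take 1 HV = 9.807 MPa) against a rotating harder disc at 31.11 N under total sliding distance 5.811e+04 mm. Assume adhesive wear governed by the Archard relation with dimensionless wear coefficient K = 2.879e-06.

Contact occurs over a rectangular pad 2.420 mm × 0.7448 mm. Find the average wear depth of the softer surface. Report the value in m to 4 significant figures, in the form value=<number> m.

value=4.837e-07 m

Printed values are rounded; every step maintains exact precision, and rounded once at the end, at 4 significant figures.
Convert: Total distance L = 5.811e+04 mm = 58.11 m.
Convert: Hardness H = 608.7 HV × 9.807 MPa/HV = 5970 MPa = 5.970e+09 Pa.
Convert: Pad sides 2.420 mm × 0.7448 mm = 2.420e-03 m × 7.448e-04 m. Contact area A = 2.420e-03 m × 7.448e-04 m = 1.802e-06 m².
SI base units throughout: W = 31.11 N, H = 5.970e+09 Pa, K = 2.879e-06.
The Archard volume V = K·W·L/H = 2.879e-06 · 31.11 · 58.11 / 5.970e+09 = 8.719e-13 m³.
Mean depth h = V/A = 8.719e-13 / 1.802e-06 = 4.837e-07 m.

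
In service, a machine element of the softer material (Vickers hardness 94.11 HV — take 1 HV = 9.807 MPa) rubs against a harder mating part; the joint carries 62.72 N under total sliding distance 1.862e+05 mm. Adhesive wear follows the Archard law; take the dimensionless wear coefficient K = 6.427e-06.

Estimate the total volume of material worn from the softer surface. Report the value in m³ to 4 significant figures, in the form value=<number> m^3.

The intermediates are printed rounded; each operation runs at full precision. Rounded once at the end to four significant figures.
Convert: Sliding distance L = 1.862e+05 mm = 186.2 m.
Convert: Hardness H = 94.11 HV × 9.807 MPa/HV = 922.9 MPa = 9.229e+08 Pa.
Expressed in SI base units: W = 62.72 N, H = 9.229e+08 Pa, K = 6.427e-06.
By Archard's law, V = K·W·L/H = 6.427e-06 · 62.72 · 186.2 / 9.229e+08 = 8.132e-11 m³.

value=8.132e-11 m^3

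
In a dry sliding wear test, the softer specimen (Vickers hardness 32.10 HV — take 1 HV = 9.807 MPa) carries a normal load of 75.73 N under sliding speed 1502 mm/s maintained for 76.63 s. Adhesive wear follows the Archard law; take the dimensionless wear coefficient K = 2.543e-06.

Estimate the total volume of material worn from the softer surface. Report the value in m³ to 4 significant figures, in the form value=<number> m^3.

value=7.041e-11 m^3

The intermediates are printed rounded, and the algebra carries full precision, and rounded just once, at four significant figures.
Sliding speed v = 1502 mm/s = 1.502 m/s. Distance covered L = v·t = 1.502 m/s × 76.63 s = 115.1 m.
Hardness H = 32.10 HV × 9.807 MPa/HV = 314.8 MPa = 3.148e+08 Pa.
Restated in SI base units: W = 75.73 N, H = 3.148e+08 Pa, K = 2.543e-06.
Wear volume V = K·W·L/H = 2.543e-06 · 75.73 · 115.1 / 3.148e+08 = 7.041e-11 m³.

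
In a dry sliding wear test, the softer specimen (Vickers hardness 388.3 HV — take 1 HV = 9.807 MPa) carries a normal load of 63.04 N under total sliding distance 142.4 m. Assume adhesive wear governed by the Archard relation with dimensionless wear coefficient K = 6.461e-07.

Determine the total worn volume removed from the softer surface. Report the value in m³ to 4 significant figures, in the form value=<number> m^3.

Displayed values are rounded. The computation carries full float precision, and rounded once at the end, at four significant figures.
Convert: Hardness H = 388.3 HV × 9.807 MPa/HV = 3808 MPa = 3.808e+09 Pa.
Expressed in SI base units: W = 63.04 N, H = 3.808e+09 Pa, K = 6.461e-07.
Archard relation: V = K·W·L/H = 6.461e-07 · 63.04 · 142.4 / 3.808e+09 = 1.523e-12 m³.

value=1.523e-12 m^3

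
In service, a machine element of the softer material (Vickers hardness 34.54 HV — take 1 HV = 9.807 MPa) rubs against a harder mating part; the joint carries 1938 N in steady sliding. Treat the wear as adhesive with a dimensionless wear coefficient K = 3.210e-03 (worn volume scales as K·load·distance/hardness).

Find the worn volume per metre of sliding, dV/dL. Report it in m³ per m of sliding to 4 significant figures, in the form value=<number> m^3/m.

Intermediates appear rounded — all working math runs at full precision. Rounded just once: four significant digits.
Hardness H = 34.54 HV × 9.807 MPa/HV = 338.7 MPa = 3.387e+08 Pa.
As SI base values: W = 1938 N, H = 3.387e+08 Pa, K = 3.210e-03.
Sliding wear rate dV/dL = K·W/H (independent of L): 3.210e-03 · 1938 / 3.387e+08 = 1.837e-08 m³/m.

value=1.837e-08 m^3/m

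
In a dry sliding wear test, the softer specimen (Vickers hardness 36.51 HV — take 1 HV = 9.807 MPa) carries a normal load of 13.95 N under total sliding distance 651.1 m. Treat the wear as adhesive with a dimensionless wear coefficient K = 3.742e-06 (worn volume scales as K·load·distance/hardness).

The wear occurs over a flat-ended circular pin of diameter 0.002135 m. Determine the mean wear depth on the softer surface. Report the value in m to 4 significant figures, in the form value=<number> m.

value=2.652e-05 m

Each operation runs at exact precision — the intermediates are shown rounded. Rounded once at the end: four significant digits.
Convert: Hardness H = 36.51 HV × 9.807 MPa/HV = 358.1 MPa = 3.581e+08 Pa.
Convert: Contact area A = π·d²/4 = π·(0.002135 m)²/4 = 3.580e-06 m².
In SI base units: W = 13.95 N, H = 3.581e+08 Pa, K = 3.742e-06.
Apply Archard: V = K·W·L/H = 3.742e-06 · 13.95 · 651.1 / 3.581e+08 = 9.492e-11 m³.
Average depth h = V/A = 9.492e-11 / 3.580e-06 = 2.652e-05 m.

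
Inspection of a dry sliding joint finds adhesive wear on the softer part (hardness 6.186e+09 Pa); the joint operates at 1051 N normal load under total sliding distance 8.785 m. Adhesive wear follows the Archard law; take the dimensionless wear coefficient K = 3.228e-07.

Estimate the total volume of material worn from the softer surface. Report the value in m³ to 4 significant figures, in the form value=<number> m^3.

value=4.818e-13 m^3

Every step keeps full float precision; intermediate values appear rounded; a single final rounding to four significant figures.
In SI base units, W = 1051 N, H = 6.186e+09 Pa, K = 3.228e-07.
Volume removed: V = K·W·L/H = 3.228e-07 · 1051 · 8.785 / 6.186e+09 = 4.818e-13 m³.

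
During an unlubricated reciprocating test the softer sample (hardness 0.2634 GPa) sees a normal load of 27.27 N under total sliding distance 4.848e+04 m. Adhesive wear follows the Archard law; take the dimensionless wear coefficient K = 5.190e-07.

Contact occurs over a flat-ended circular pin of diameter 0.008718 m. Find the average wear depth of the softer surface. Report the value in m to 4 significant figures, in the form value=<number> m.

value=4.364e-05 m

Shown intermediates are rounded, and every step holds exact precision; rounded just once to 4 significant figures.
Convert: Hardness H = 0.2634 GPa = 2.634e+08 Pa.
Convert: Contact area A = π·d²/4 = π·(0.008718 m)²/4 = 5.969e-05 m².
In SI base units: W = 27.27 N, H = 2.634e+08 Pa, K = 5.190e-07.
Worn volume V = K·W·L/H = 5.190e-07 · 27.27 · 4.848e+04 / 2.634e+08 = 2.605e-09 m³.
Average depth h = V/A = 2.605e-09 / 5.969e-05 = 4.364e-05 m.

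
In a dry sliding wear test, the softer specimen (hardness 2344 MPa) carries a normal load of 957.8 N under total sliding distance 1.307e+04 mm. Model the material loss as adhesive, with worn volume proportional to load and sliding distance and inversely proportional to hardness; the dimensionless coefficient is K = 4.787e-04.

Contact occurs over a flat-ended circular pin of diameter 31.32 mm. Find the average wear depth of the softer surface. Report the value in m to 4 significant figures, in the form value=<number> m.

Each operation keeps full precision, and the intermediates appear rounded. Rounded just once to four significant digits.
Convert: Sliding distance L = 1.307e+04 mm = 13.07 m.
Convert: Hardness H = 2344 MPa = 2.344e+09 Pa.
Convert: Pin diameter d = 31.32 mm = 0.03132 m. Contact area A = π·d²/4 = π·(0.03132 m)²/4 = 7.704e-04 m².
In SI base units: W = 957.8 N, H = 2.344e+09 Pa, K = 4.787e-04.
The Archard volume V = K·W·L/H = 4.787e-04 · 957.8 · 13.07 / 2.344e+09 = 2.557e-09 m³.
Depth of wear h = V/A = 2.557e-09 / 7.704e-04 = 3.318e-06 m.

value=3.318e-06 m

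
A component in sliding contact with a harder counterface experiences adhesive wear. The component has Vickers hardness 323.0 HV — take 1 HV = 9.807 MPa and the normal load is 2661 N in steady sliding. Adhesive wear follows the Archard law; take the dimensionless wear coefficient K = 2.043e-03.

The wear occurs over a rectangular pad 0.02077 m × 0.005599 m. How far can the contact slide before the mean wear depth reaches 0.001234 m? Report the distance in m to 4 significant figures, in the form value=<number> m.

value=83.62 m

All working math keeps full float precision, and displayed values are rounded — rounded once at the end, at 4 significant figures.
Hardness H = 323.0 HV × 9.807 MPa/HV = 3168 MPa = 3.168e+09 Pa.
Contact area A = 0.02077 m × 0.005599 m = 1.163e-04 m².
In SI base units, W = 2661 N, H = 3.168e+09 Pa, K = 2.043e-03.
Limit volume V_lim = h_lim·A = 0.001234 · 1.163e-04 = 1.435e-07 m³.
Inverting, life L = V_lim·H/(K·W) = 1.435e-07 · 3.168e+09 / (2.043e-03 · 2661) = 83.62 m.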